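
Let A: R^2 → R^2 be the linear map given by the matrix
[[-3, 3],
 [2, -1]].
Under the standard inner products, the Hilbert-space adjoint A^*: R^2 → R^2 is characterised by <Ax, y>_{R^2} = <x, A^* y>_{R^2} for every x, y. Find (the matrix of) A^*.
A^* = A^T =
[[-3, 2],
 [3, -1]]

For real matrices with standard dot products, the defining identity <Ax, y> = <x, A^* y> gives (Ax)^T y = x^T (A^*) y, i.e. x^T A^T y = x^T (A^*) y. Since this holds for all x, y, we must have A^* = A^T. Therefore
A^* =
[[-3, 2],
 [3, -1]].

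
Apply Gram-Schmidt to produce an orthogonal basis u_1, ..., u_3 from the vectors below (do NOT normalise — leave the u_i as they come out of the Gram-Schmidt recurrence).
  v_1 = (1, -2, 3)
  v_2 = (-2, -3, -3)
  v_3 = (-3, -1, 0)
Orthogonal basis:
  u_1 = (1, -2, 3)
  u_2 = (-23/14, -26/7, -27/14)
  u_3 = (-630/283, 126/283, 294/283)

Apply the Gram-Schmidt recurrence
  u_1 = v_1
  u_i = v_i − Σ_{j<i} ((v_i · u_j) / (u_j · u_j)) · u_j.

Step by step this gives:
  u_1 = (1, -2, 3)
  u_2 = (-23/14, -26/7, -27/14)
  u_3 = (-630/283, 126/283, 294/283)

Orthogonality check:
  u_2 · u_1 = 0 (should be 0)
  u_3 · u_1 = 0 (should be 0)
  u_3 · u_2 = 0 (should be 0)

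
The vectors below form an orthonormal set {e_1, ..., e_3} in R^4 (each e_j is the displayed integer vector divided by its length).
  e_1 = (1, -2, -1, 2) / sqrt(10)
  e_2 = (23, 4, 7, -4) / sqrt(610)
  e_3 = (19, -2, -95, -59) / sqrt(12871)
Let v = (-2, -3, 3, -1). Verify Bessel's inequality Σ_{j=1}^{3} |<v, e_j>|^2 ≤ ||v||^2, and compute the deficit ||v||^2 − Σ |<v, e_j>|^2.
Σ |<v, e_j>|^2 = 1489/211; ||v||^2 = 23; deficit = 3364/211

Write each e_j = u_j / sqrt(<u_j, u_j>) where u_j is the displayed integer vector. Then <v, e_j> = <v, u_j> / sqrt(<u_j, u_j>), so |<v, e_j>|^2 = <v, u_j>^2 / <u_j, u_j>.
Coefficients: <v, e_1> = -1/sqrt(10), <v, e_2> = -33/sqrt(610), <v, e_3> = -258/sqrt(12871).
Square and sum: Σ |<v, e_j>|^2 = 1489/211.
Compute ||v||^2 = v·v = 23.
Deficit = 23 − 1489/211 = 3364/211 ≥ 0, confirming Bessel's inequality. (The deficit equals ||v − Σ <v,e_j> e_j||^2, the squared distance from v to span{e_j}.)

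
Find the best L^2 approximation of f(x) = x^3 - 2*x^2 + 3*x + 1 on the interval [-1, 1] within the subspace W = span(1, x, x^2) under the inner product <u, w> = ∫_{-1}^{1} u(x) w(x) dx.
g(x) = -2*x^2 + 18*x/5 + 1

The best approximation g ∈ W is the orthogonal projection of f onto W. Writing g = a_0 + a_1 x + a_2 x^2, the coefficients solve the normal equations G · a = b where
  G_{ij} = <φ_i, φ_j> and b_i = <f, φ_i>, with φ_0 = 1, φ_1 = x, φ_2 = x^2.
G =
  [2, 0, 2/3]
  [0, 2/3, 0]
  [2/3, 0, 2/5],
b = (2/3, 12/5, -2/15).
Solving gives a_0 = 1, a_1 = 18/5, a_2 = -2, so
  g(x) = -2*x^2 + 18*x/5 + 1.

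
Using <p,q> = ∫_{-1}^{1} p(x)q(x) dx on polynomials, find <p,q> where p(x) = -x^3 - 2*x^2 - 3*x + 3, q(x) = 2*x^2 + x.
<p,q> = 0

Expand the product: p(x)·q(x) = -2*x^5 - 5*x^4 - 8*x^3 + 3*x^2 + 3*x.
∫_{-1}^{1} of each monomial x^k gives [2/(k+1) if k even, 0 if k odd]. Integrating term-by-term (or equivalently evaluating the antiderivative F(x) = -x^6/3 - x^5 - 2*x^4 + x^3 + 3*x^2/2 at the endpoints):
  F(1) − F(−1) = -5/6 − (-5/6) = 0.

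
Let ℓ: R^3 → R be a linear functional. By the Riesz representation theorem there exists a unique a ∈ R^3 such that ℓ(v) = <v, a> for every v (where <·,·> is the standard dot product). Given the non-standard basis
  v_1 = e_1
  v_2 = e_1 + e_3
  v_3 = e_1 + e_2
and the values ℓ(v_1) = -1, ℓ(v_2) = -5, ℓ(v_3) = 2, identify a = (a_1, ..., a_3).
a = (-1, 3, -4)

Write a = (a_1, ..., a_3) in the standard basis. For each basis vector v_i, ℓ(v_i) = <v_i, a> is a linear equation in the a_j's. Collect the n equations into a matrix system V a = ℓ, where row i of V is v_i (expressed in the standard basis). Since V is invertible (lower-triangular with 1s on the diagonal, up to permutation), solve by back-substitution:
  V =
[[1, 0, 0],
 [1, 0, 1],
 [1, 1, 0]]
  V a = (-1, -5, 2)
Solving gives a = (-1, 3, -4).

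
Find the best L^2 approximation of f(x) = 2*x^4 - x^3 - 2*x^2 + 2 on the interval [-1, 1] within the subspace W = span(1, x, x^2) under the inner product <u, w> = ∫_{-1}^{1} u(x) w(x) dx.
g(x) = -2*x^2/7 - 3*x/5 + 64/35

The best approximation g ∈ W is the orthogonal projection of f onto W. Writing g = a_0 + a_1 x + a_2 x^2, the coefficients solve the normal equations G · a = b where
  G_{ij} = <φ_i, φ_j> and b_i = <f, φ_i>, with φ_0 = 1, φ_1 = x, φ_2 = x^2.
G =
  [2, 0, 2/3]
  [0, 2/3, 0]
  [2/3, 0, 2/5],
b = (52/15, -2/5, 116/105).
Solving gives a_0 = 64/35, a_1 = -3/5, a_2 = -2/7, so
  g(x) = -2*x^2/7 - 3*x/5 + 64/35.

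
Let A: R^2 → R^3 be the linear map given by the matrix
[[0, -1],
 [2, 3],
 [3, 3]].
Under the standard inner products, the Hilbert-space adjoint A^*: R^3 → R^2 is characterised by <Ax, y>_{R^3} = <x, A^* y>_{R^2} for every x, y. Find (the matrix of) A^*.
A^* = A^T =
[[0, 2, 3],
 [-1, 3, 3]]

For real matrices with standard dot products, the defining identity <Ax, y> = <x, A^* y> gives (Ax)^T y = x^T (A^*) y, i.e. x^T A^T y = x^T (A^*) y. Since this holds for all x, y, we must have A^* = A^T. Therefore
A^* =
[[0, 2, 3],
 [-1, 3, 3]].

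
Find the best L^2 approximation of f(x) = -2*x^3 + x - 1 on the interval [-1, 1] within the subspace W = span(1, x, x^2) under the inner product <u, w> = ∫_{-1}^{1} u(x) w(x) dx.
g(x) = -x/5 - 1

The best approximation g ∈ W is the orthogonal projection of f onto W. Writing g = a_0 + a_1 x + a_2 x^2, the coefficients solve the normal equations G · a = b where
  G_{ij} = <φ_i, φ_j> and b_i = <f, φ_i>, with φ_0 = 1, φ_1 = x, φ_2 = x^2.
G =
  [2, 0, 2/3]
  [0, 2/3, 0]
  [2/3, 0, 2/5],
b = (-2, -2/15, -2/3).
Solving gives a_0 = -1, a_1 = -1/5, a_2 = 0, so
  g(x) = -x/5 - 1.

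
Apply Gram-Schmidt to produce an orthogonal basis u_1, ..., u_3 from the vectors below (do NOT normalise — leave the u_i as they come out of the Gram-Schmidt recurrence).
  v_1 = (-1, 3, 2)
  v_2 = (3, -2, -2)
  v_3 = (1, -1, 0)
Orthogonal basis:
  u_1 = (-1, 3, 2)
  u_2 = (29/14, 11/14, -1/7)
  u_3 = (4/23, -8/23, 14/23)

Apply the Gram-Schmidt recurrence
  u_1 = v_1
  u_i = v_i − Σ_{j<i} ((v_i · u_j) / (u_j · u_j)) · u_j.

Step by step this gives:
  u_1 = (-1, 3, 2)
  u_2 = (29/14, 11/14, -1/7)
  u_3 = (4/23, -8/23, 14/23)

Orthogonality check:
  u_2 · u_1 = 0 (should be 0)
  u_3 · u_1 = 0 (should be 0)
  u_3 · u_2 = 0 (should be 0)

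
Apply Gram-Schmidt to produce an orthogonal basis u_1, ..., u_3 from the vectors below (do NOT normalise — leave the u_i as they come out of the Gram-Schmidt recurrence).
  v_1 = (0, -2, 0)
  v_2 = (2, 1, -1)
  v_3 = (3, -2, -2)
Orthogonal basis:
  u_1 = (0, -2, 0)
  u_2 = (2, 0, -1)
  u_3 = (-1/5, 0, -2/5)

Apply the Gram-Schmidt recurrence
  u_1 = v_1
  u_i = v_i − Σ_{j<i} ((v_i · u_j) / (u_j · u_j)) · u_j.

Step by step this gives:
  u_1 = (0, -2, 0)
  u_2 = (2, 0, -1)
  u_3 = (-1/5, 0, -2/5)

Orthogonality check:
  u_2 · u_1 = 0 (should be 0)
  u_3 · u_1 = 0 (should be 0)
  u_3 · u_2 = 0 (should be 0)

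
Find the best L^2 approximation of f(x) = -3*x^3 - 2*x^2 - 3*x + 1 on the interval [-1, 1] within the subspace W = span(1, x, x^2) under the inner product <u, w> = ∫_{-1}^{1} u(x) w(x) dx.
g(x) = -2*x^2 - 24*x/5 + 1

The best approximation g ∈ W is the orthogonal projection of f onto W. Writing g = a_0 + a_1 x + a_2 x^2, the coefficients solve the normal equations G · a = b where
  G_{ij} = <φ_i, φ_j> and b_i = <f, φ_i>, with φ_0 = 1, φ_1 = x, φ_2 = x^2.
G =
  [2, 0, 2/3]
  [0, 2/3, 0]
  [2/3, 0, 2/5],
b = (2/3, -16/5, -2/15).
Solving gives a_0 = 1, a_1 = -24/5, a_2 = -2, so
  g(x) = -2*x^2 - 24*x/5 + 1.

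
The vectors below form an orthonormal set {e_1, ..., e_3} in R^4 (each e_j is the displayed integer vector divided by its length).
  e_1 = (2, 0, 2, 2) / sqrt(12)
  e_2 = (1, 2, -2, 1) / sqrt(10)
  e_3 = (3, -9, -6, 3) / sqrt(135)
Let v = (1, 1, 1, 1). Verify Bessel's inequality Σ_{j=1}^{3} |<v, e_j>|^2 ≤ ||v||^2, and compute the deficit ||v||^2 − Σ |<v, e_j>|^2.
Σ |<v, e_j>|^2 = 4; ||v||^2 = 4; deficit = 0

Write each e_j = u_j / sqrt(<u_j, u_j>) where u_j is the displayed integer vector. Then <v, e_j> = <v, u_j> / sqrt(<u_j, u_j>), so |<v, e_j>|^2 = <v, u_j>^2 / <u_j, u_j>.
Coefficients: <v, e_1> = 6/sqrt(12), <v, e_2> = 2/sqrt(10), <v, e_3> = -9/sqrt(135).
Square and sum: Σ |<v, e_j>|^2 = 4.
Compute ||v||^2 = v·v = 4.
Deficit = 4 − 4 = 0 ≥ 0, confirming Bessel's inequality. (The deficit equals ||v − Σ <v,e_j> e_j||^2, the squared distance from v to span{e_j}.)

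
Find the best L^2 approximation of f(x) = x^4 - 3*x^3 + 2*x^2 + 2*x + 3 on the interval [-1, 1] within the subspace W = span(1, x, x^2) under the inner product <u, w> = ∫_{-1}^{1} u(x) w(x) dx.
g(x) = 20*x^2/7 + x/5 + 102/35

The best approximation g ∈ W is the orthogonal projection of f onto W. Writing g = a_0 + a_1 x + a_2 x^2, the coefficients solve the normal equations G · a = b where
  G_{ij} = <φ_i, φ_j> and b_i = <f, φ_i>, with φ_0 = 1, φ_1 = x, φ_2 = x^2.
G =
  [2, 0, 2/3]
  [0, 2/3, 0]
  [2/3, 0, 2/5],
b = (116/15, 2/15, 108/35).
Solving gives a_0 = 102/35, a_1 = 1/5, a_2 = 20/7, so
  g(x) = 20*x^2/7 + x/5 + 102/35.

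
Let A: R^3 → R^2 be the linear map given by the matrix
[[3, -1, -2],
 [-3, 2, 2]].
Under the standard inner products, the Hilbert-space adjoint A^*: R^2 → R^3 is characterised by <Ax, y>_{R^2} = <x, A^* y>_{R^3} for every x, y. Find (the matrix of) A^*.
A^* = A^T =
[[3, -3],
 [-1, 2],
 [-2, 2]]

For real matrices with standard dot products, the defining identity <Ax, y> = <x, A^* y> gives (Ax)^T y = x^T (A^*) y, i.e. x^T A^T y = x^T (A^*) y. Since this holds for all x, y, we must have A^* = A^T. Therefore
A^* =
[[3, -3],
 [-1, 2],
 [-2, 2]].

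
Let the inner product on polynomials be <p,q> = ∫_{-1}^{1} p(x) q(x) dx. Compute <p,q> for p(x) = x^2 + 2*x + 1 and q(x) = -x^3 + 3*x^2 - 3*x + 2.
<p,q> = 56/15

Expand the product: p(x)·q(x) = -x^5 + x^4 + 2*x^3 - x^2 + x + 2.
∫_{-1}^{1} of each monomial x^k gives [2/(k+1) if k even, 0 if k odd]. Integrating term-by-term (or equivalently evaluating the antiderivative F(x) = -x^6/6 + x^5/5 + x^4/2 - x^3/3 + x^2/2 + 2*x at the endpoints):
  F(1) − F(−1) = 27/10 − (-31/30) = 56/15.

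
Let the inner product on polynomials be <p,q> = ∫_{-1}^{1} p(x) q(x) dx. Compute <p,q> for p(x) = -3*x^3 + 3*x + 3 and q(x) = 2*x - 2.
<p,q> = -52/5

Expand the product: p(x)·q(x) = -6*x^4 + 6*x^3 + 6*x^2 - 6.
∫_{-1}^{1} of each monomial x^k gives [2/(k+1) if k even, 0 if k odd]. Integrating term-by-term (or equivalently evaluating the antiderivative F(x) = -6*x^5/5 + 3*x^4/2 + 2*x^3 - 6*x at the endpoints):
  F(1) − F(−1) = -37/10 − (67/10) = -52/5.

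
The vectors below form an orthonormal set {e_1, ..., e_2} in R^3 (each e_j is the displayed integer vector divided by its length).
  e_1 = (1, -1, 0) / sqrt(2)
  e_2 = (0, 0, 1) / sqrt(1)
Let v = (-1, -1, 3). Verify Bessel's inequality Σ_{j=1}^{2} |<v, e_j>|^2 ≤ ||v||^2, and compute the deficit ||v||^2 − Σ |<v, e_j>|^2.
Σ |<v, e_j>|^2 = 9; ||v||^2 = 11; deficit = 2

Write each e_j = u_j / sqrt(<u_j, u_j>) where u_j is the displayed integer vector. Then <v, e_j> = <v, u_j> / sqrt(<u_j, u_j>), so |<v, e_j>|^2 = <v, u_j>^2 / <u_j, u_j>.
Coefficients: <v, e_1> = 0/sqrt(2), <v, e_2> = 3/sqrt(1).
Square and sum: Σ |<v, e_j>|^2 = 9.
Compute ||v||^2 = v·v = 11.
Deficit = 11 − 9 = 2 ≥ 0, confirming Bessel's inequality. (The deficit equals ||v − Σ <v,e_j> e_j||^2, the squared distance from v to span{e_j}.)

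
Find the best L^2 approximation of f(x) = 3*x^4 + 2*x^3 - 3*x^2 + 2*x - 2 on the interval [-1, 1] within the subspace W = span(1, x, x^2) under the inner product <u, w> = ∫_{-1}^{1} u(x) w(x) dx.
g(x) = -3*x^2/7 + 16*x/5 - 79/35

The best approximation g ∈ W is the orthogonal projection of f onto W. Writing g = a_0 + a_1 x + a_2 x^2, the coefficients solve the normal equations G · a = b where
  G_{ij} = <φ_i, φ_j> and b_i = <f, φ_i>, with φ_0 = 1, φ_1 = x, φ_2 = x^2.
G =
  [2, 0, 2/3]
  [0, 2/3, 0]
  [2/3, 0, 2/5],
b = (-24/5, 32/15, -176/105).
Solving gives a_0 = -79/35, a_1 = 16/5, a_2 = -3/7, so
  g(x) = -3*x^2/7 + 16*x/5 - 79/35.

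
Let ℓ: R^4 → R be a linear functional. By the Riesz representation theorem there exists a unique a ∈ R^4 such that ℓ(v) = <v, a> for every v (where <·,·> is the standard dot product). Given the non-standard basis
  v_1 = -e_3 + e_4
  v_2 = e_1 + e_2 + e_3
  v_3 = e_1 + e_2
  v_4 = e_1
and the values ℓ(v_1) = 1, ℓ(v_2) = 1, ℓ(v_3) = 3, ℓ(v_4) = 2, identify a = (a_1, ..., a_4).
a = (2, 1, -2, -1)

Write a = (a_1, ..., a_4) in the standard basis. For each basis vector v_i, ℓ(v_i) = <v_i, a> is a linear equation in the a_j's. Collect the n equations into a matrix system V a = ℓ, where row i of V is v_i (expressed in the standard basis). Since V is invertible (lower-triangular with 1s on the diagonal, up to permutation), solve by back-substitution:
  V =
[[0, 0, -1, 1],
 [1, 1, 1, 0],
 [1, 1, 0, 0],
 [1, 0, 0, 0]]
  V a = (1, 1, 3, 2)
Solving gives a = (2, 1, -2, -1).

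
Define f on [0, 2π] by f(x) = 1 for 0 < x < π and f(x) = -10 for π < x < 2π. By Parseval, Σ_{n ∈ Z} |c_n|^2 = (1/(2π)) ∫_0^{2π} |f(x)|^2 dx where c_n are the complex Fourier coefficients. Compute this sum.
Σ |c_n|^2 = 101/2

Parseval equates the L^2 energy of f (normalised by 1/(2π)) with the ℓ^2 sum of its Fourier coefficients: (1/(2π)) ∫_0^{2π} |f|^2 = Σ |c_n|^2.
Compute the left side: (1/(2π)) [∫_0^π 1^2 dx + ∫_π^{2π} (-10)^2 dx] = (1/(2π)) · (1π + 100π) = (1 + 100)/2 = 101/2.
So Σ_{n ∈ Z} |c_n|^2 = 101/2.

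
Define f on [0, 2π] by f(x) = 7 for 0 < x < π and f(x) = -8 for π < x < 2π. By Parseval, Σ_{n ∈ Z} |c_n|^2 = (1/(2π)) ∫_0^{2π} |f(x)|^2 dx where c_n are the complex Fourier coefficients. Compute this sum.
Σ |c_n|^2 = 113/2

Parseval equates the L^2 energy of f (normalised by 1/(2π)) with the ℓ^2 sum of its Fourier coefficients: (1/(2π)) ∫_0^{2π} |f|^2 = Σ |c_n|^2.
Compute the left side: (1/(2π)) [∫_0^π 7^2 dx + ∫_π^{2π} (-8)^2 dx] = (1/(2π)) · (49π + 64π) = (49 + 64)/2 = 113/2.
So Σ_{n ∈ Z} |c_n|^2 = 113/2.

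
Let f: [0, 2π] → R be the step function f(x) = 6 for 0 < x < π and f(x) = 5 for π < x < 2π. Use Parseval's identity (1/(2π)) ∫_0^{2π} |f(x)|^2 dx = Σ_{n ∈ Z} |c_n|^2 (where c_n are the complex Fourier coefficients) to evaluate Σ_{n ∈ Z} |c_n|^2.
Σ |c_n|^2 = 61/2

Parseval equates the L^2 energy of f (normalised by 1/(2π)) with the ℓ^2 sum of its Fourier coefficients: (1/(2π)) ∫_0^{2π} |f|^2 = Σ |c_n|^2.
Compute the left side: (1/(2π)) [∫_0^π 6^2 dx + ∫_π^{2π} 5^2 dx] = (1/(2π)) · (36π + 25π) = (36 + 25)/2 = 61/2.
So Σ_{n ∈ Z} |c_n|^2 = 61/2.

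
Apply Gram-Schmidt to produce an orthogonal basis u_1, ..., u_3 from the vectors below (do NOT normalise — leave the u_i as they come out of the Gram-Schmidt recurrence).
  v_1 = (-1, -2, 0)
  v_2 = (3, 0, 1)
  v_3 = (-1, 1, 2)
Orthogonal basis:
  u_1 = (-1, -2, 0)
  u_2 = (12/5, -6/5, 1)
  u_3 = (-30/41, 15/41, 90/41)

Apply the Gram-Schmidt recurrence
  u_1 = v_1
  u_i = v_i − Σ_{j<i} ((v_i · u_j) / (u_j · u_j)) · u_j.

Step by step this gives:
  u_1 = (-1, -2, 0)
  u_2 = (12/5, -6/5, 1)
  u_3 = (-30/41, 15/41, 90/41)

Orthogonality check:
  u_2 · u_1 = 0 (should be 0)
  u_3 · u_1 = 0 (should be 0)
  u_3 · u_2 = 0 (should be 0)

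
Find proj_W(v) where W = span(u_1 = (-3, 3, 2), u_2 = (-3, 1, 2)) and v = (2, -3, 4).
proj_W(v) = (-6/13, -3, 4/13)

Set up U = [u_1 | ... | u_2] ∈ R^(3×2). The projector onto W = col(U) is P = U (U^T U)^(-1) U^T.
Compute U^T U =
  [22, 16]
  [16, 14],
and U^T v = (-7, -1).
Solve U^T U · c = U^T v for the coefficients: c = (-41/26, 45/26). The projection is proj_W(v) = U c.
Check: (v - proj_W(v)) · u_1 = 0  (should be 0).
Check: (v - proj_W(v)) · u_2 = 0  (should be 0).
Result: proj_W(v) = (-6/13, -3, 4/13).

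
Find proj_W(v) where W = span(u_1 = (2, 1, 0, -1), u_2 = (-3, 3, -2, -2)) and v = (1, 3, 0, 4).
proj_W(v) = (81/155, -9/155, 22/155, -2/155)

Set up U = [u_1 | ... | u_2] ∈ R^(4×2). The projector onto W = col(U) is P = U (U^T U)^(-1) U^T.
Compute U^T U =
  [6, -1]
  [-1, 26],
and U^T v = (1, -2).
Solve U^T U · c = U^T v for the coefficients: c = (24/155, -11/155). The projection is proj_W(v) = U c.
Check: (v - proj_W(v)) · u_1 = 0  (should be 0).
Check: (v - proj_W(v)) · u_2 = 0  (should be 0).
Result: proj_W(v) = (81/155, -9/155, 22/155, -2/155).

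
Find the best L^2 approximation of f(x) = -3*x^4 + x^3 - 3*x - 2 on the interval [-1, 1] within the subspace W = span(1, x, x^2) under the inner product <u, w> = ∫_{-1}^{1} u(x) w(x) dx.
g(x) = -18*x^2/7 - 12*x/5 - 61/35

The best approximation g ∈ W is the orthogonal projection of f onto W. Writing g = a_0 + a_1 x + a_2 x^2, the coefficients solve the normal equations G · a = b where
  G_{ij} = <φ_i, φ_j> and b_i = <f, φ_i>, with φ_0 = 1, φ_1 = x, φ_2 = x^2.
G =
  [2, 0, 2/3]
  [0, 2/3, 0]
  [2/3, 0, 2/5],
b = (-26/5, -8/5, -46/21).
Solving gives a_0 = -61/35, a_1 = -12/5, a_2 = -18/7, so
  g(x) = -18*x^2/7 - 12*x/5 - 61/35.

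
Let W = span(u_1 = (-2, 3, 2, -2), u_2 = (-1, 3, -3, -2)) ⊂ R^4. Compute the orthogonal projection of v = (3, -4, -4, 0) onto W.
proj_W(v) = (971/402, -200/67, -1655/402, 400/201)

Set up U = [u_1 | ... | u_2] ∈ R^(4×2). The projector onto W = col(U) is P = U (U^T U)^(-1) U^T.
Compute U^T U =
  [21, 9]
  [9, 23],
and U^T v = (-26, -3).
Solve U^T U · c = U^T v for the coefficients: c = (-571/402, 57/134). The projection is proj_W(v) = U c.
Check: (v - proj_W(v)) · u_1 = 0  (should be 0).
Check: (v - proj_W(v)) · u_2 = 0  (should be 0).
Result: proj_W(v) = (971/402, -200/67, -1655/402, 400/201).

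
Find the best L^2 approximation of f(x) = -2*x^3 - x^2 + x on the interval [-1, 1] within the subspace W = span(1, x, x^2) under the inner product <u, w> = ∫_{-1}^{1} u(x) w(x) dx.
g(x) = -x^2 - x/5

The best approximation g ∈ W is the orthogonal projection of f onto W. Writing g = a_0 + a_1 x + a_2 x^2, the coefficients solve the normal equations G · a = b where
  G_{ij} = <φ_i, φ_j> and b_i = <f, φ_i>, with φ_0 = 1, φ_1 = x, φ_2 = x^2.
G =
  [2, 0, 2/3]
  [0, 2/3, 0]
  [2/3, 0, 2/5],
b = (-2/3, -2/15, -2/5).
Solving gives a_0 = 0, a_1 = -1/5, a_2 = -1, so
  g(x) = -x^2 - x/5.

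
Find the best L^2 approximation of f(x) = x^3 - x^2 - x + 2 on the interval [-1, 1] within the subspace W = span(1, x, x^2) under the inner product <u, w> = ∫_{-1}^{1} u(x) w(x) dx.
g(x) = -x^2 - 2*x/5 + 2

The best approximation g ∈ W is the orthogonal projection of f onto W. Writing g = a_0 + a_1 x + a_2 x^2, the coefficients solve the normal equations G · a = b where
  G_{ij} = <φ_i, φ_j> and b_i = <f, φ_i>, with φ_0 = 1, φ_1 = x, φ_2 = x^2.
G =
  [2, 0, 2/3]
  [0, 2/3, 0]
  [2/3, 0, 2/5],
b = (10/3, -4/15, 14/15).
Solving gives a_0 = 2, a_1 = -2/5, a_2 = -1, so
  g(x) = -x^2 - 2*x/5 + 2.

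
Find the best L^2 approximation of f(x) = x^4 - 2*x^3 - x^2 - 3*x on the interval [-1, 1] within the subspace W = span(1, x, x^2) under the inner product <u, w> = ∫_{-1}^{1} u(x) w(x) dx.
g(x) = -x^2/7 - 21*x/5 - 3/35

The best approximation g ∈ W is the orthogonal projection of f onto W. Writing g = a_0 + a_1 x + a_2 x^2, the coefficients solve the normal equations G · a = b where
  G_{ij} = <φ_i, φ_j> and b_i = <f, φ_i>, with φ_0 = 1, φ_1 = x, φ_2 = x^2.
G =
  [2, 0, 2/3]
  [0, 2/3, 0]
  [2/3, 0, 2/5],
b = (-4/15, -14/5, -4/35).
Solving gives a_0 = -3/35, a_1 = -21/5, a_2 = -1/7, so
  g(x) = -x^2/7 - 21*x/5 - 3/35.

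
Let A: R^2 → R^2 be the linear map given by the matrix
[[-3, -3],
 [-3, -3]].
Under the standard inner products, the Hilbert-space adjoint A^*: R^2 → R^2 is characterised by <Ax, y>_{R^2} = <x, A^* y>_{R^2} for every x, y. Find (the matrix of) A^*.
A^* = A^T =
[[-3, -3],
 [-3, -3]]

For real matrices with standard dot products, the defining identity <Ax, y> = <x, A^* y> gives (Ax)^T y = x^T (A^*) y, i.e. x^T A^T y = x^T (A^*) y. Since this holds for all x, y, we must have A^* = A^T. Therefore
A^* =
[[-3, -3],
 [-3, -3]].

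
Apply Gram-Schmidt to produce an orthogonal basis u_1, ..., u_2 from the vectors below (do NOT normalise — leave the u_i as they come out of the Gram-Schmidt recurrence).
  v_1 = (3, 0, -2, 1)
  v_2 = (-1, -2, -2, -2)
Orthogonal basis:
  u_1 = (3, 0, -2, 1)
  u_2 = (-11/14, -2, -15/7, -27/14)

Apply the Gram-Schmidt recurrence
  u_1 = v_1
  u_i = v_i − Σ_{j<i} ((v_i · u_j) / (u_j · u_j)) · u_j.

Step by step this gives:
  u_1 = (3, 0, -2, 1)
  u_2 = (-11/14, -2, -15/7, -27/14)

Orthogonality check:
  u_2 · u_1 = 0 (should be 0)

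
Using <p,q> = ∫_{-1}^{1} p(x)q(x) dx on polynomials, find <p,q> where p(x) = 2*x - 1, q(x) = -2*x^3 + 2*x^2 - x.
<p,q> = -64/15

Expand the product: p(x)·q(x) = -4*x^4 + 6*x^3 - 4*x^2 + x.
∫_{-1}^{1} of each monomial x^k gives [2/(k+1) if k even, 0 if k odd]. Integrating term-by-term (or equivalently evaluating the antiderivative F(x) = -4*x^5/5 + 3*x^4/2 - 4*x^3/3 + x^2/2 at the endpoints):
  F(1) − F(−1) = -2/15 − (62/15) = -64/15.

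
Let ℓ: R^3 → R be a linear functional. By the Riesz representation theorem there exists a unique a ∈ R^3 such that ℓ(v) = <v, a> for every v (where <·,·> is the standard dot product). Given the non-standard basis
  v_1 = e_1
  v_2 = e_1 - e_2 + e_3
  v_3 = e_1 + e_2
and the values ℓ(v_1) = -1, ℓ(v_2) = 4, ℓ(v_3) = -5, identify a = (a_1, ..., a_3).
a = (-1, -4, 1)

Write a = (a_1, ..., a_3) in the standard basis. For each basis vector v_i, ℓ(v_i) = <v_i, a> is a linear equation in the a_j's. Collect the n equations into a matrix system V a = ℓ, where row i of V is v_i (expressed in the standard basis). Since V is invertible (lower-triangular with 1s on the diagonal, up to permutation), solve by back-substitution:
  V =
[[1, 0, 0],
 [1, -1, 1],
 [1, 1, 0]]
  V a = (-1, 4, -5)
Solving gives a = (-1, -4, 1).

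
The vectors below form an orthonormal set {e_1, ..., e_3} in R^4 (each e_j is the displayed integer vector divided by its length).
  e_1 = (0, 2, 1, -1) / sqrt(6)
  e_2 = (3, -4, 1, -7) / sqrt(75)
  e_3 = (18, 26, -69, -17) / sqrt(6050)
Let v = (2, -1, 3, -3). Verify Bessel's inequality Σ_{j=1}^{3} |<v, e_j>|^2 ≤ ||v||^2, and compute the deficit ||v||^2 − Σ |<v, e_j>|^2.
Σ |<v, e_j>|^2 = 2614/121; ||v||^2 = 23; deficit = 169/121

Write each e_j = u_j / sqrt(<u_j, u_j>) where u_j is the displayed integer vector. Then <v, e_j> = <v, u_j> / sqrt(<u_j, u_j>), so |<v, e_j>|^2 = <v, u_j>^2 / <u_j, u_j>.
Coefficients: <v, e_1> = 4/sqrt(6), <v, e_2> = 34/sqrt(75), <v, e_3> = -146/sqrt(6050).
Square and sum: Σ |<v, e_j>|^2 = 2614/121.
Compute ||v||^2 = v·v = 23.
Deficit = 23 − 2614/121 = 169/121 ≥ 0, confirming Bessel's inequality. (The deficit equals ||v − Σ <v,e_j> e_j||^2, the squared distance from v to span{e_j}.)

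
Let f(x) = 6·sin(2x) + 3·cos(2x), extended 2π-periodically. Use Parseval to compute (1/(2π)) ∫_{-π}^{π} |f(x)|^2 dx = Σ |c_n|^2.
Σ |c_n|^2 = 45/2

Expand |f|^2 and use orthogonality of {sin(nx), cos(mx)} on [-π, π]:
  ∫_{-π}^{π} sin(nx)^2 dx = π, ∫ cos(mx)^2 dx = π, and cross terms integrate to 0.
So ∫_{-π}^{π} f(x)^2 dx = 6^2 · π + 3^2 · π = (36 + 9)π.
Divide by 2π: (36 + 9)/2 = 45/2.
By Parseval, this equals Σ |c_n|^2.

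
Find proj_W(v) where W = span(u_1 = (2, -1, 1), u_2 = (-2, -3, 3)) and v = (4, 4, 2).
proj_W(v) = (4, 1, -1)

Set up U = [u_1 | ... | u_2] ∈ R^(3×2). The projector onto W = col(U) is P = U (U^T U)^(-1) U^T.
Compute U^T U =
  [6, 2]
  [2, 22],
and U^T v = (6, -14).
Solve U^T U · c = U^T v for the coefficients: c = (5/4, -3/4). The projection is proj_W(v) = U c.
Check: (v - proj_W(v)) · u_1 = 0  (should be 0).
Check: (v - proj_W(v)) · u_2 = 0  (should be 0).
Result: proj_W(v) = (4, 1, -1).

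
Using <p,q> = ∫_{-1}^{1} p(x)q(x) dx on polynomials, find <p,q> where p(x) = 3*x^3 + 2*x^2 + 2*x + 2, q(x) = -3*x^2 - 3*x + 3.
<p,q> = 2

Expand the product: p(x)·q(x) = -9*x^5 - 15*x^4 - 3*x^3 - 6*x^2 + 6.
∫_{-1}^{1} of each monomial x^k gives [2/(k+1) if k even, 0 if k odd]. Integrating term-by-term (or equivalently evaluating the antiderivative F(x) = -3*x^6/2 - 3*x^5 - 3*x^4/4 - 2*x^3 + 6*x at the endpoints):
  F(1) − F(−1) = -5/4 − (-13/4) = 2.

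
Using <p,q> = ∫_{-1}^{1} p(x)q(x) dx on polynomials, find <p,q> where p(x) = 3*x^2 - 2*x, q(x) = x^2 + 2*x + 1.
<p,q> = 8/15

Expand the product: p(x)·q(x) = 3*x^4 + 4*x^3 - x^2 - 2*x.
∫_{-1}^{1} of each monomial x^k gives [2/(k+1) if k even, 0 if k odd]. Integrating term-by-term (or equivalently evaluating the antiderivative F(x) = 3*x^5/5 + x^4 - x^3/3 - x^2 at the endpoints):
  F(1) − F(−1) = 4/15 − (-4/15) = 8/15.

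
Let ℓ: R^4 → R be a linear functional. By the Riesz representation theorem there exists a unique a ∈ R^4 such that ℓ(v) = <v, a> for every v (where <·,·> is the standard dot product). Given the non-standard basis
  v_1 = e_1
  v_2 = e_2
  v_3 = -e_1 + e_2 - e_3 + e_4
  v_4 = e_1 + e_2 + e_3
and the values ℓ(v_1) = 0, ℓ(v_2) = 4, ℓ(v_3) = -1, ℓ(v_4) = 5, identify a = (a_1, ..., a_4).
a = (0, 4, 1, -4)

Write a = (a_1, ..., a_4) in the standard basis. For each basis vector v_i, ℓ(v_i) = <v_i, a> is a linear equation in the a_j's. Collect the n equations into a matrix system V a = ℓ, where row i of V is v_i (expressed in the standard basis). Since V is invertible (lower-triangular with 1s on the diagonal, up to permutation), solve by back-substitution:
  V =
[[1, 0, 0, 0],
 [0, 1, 0, 0],
 [-1, 1, -1, 1],
 [1, 1, 1, 0]]
  V a = (0, 4, -1, 5)
Solving gives a = (0, 4, 1, -4).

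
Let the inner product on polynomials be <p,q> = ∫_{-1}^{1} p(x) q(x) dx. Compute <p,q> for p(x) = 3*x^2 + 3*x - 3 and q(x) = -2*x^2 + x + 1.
<p,q> = -2/5

Expand the product: p(x)·q(x) = -6*x^4 - 3*x^3 + 12*x^2 - 3.
∫_{-1}^{1} of each monomial x^k gives [2/(k+1) if k even, 0 if k odd]. Integrating term-by-term (or equivalently evaluating the antiderivative F(x) = -6*x^5/5 - 3*x^4/4 + 4*x^3 - 3*x at the endpoints):
  F(1) − F(−1) = -19/20 − (-11/20) = -2/5.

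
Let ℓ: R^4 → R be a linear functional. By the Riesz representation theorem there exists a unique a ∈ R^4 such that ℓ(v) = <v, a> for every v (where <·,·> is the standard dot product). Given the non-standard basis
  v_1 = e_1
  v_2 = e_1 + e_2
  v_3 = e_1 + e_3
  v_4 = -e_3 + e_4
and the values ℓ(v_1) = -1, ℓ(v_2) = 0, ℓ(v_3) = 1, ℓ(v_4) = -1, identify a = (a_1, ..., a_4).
a = (-1, 1, 2, 1)

Write a = (a_1, ..., a_4) in the standard basis. For each basis vector v_i, ℓ(v_i) = <v_i, a> is a linear equation in the a_j's. Collect the n equations into a matrix system V a = ℓ, where row i of V is v_i (expressed in the standard basis). Since V is invertible (lower-triangular with 1s on the diagonal, up to permutation), solve by back-substitution:
  V =
[[1, 0, 0, 0],
 [1, 1, 0, 0],
 [1, 0, 1, 0],
 [0, 0, -1, 1]]
  V a = (-1, 0, 1, -1)
Solving gives a = (-1, 1, 2, 1).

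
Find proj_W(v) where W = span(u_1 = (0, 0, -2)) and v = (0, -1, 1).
proj_W(v) = (0, 0, 1)

Set up U = [u_1 | ... | u_1] ∈ R^(3×1). The projector onto W = col(U) is P = U (U^T U)^(-1) U^T.
Compute U^T U =
  [4],
and U^T v = (-2).
Solve U^T U · c = U^T v for the coefficients: c = (-1/2). The projection is proj_W(v) = U c.
Check: (v - proj_W(v)) · u_1 = 0  (should be 0).
Result: proj_W(v) = (0, 0, 1).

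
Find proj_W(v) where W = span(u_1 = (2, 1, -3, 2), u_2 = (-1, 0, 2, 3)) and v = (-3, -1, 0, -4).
proj_W(v) = (-33/31, -57/62, 75/62, -129/31)

Set up U = [u_1 | ... | u_2] ∈ R^(4×2). The projector onto W = col(U) is P = U (U^T U)^(-1) U^T.
Compute U^T U =
  [18, -2]
  [-2, 14],
and U^T v = (-15, -9).
Solve U^T U · c = U^T v for the coefficients: c = (-57/62, -24/31). The projection is proj_W(v) = U c.
Check: (v - proj_W(v)) · u_1 = 0  (should be 0).
Check: (v - proj_W(v)) · u_2 = 0  (should be 0).
Result: proj_W(v) = (-33/31, -57/62, 75/62, -129/31).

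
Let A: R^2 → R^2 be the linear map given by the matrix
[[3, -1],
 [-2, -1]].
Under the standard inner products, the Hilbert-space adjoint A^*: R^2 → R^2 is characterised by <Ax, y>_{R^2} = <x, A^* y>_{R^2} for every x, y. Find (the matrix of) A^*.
A^* = A^T =
[[3, -2],
 [-1, -1]]

For real matrices with standard dot products, the defining identity <Ax, y> = <x, A^* y> gives (Ax)^T y = x^T (A^*) y, i.e. x^T A^T y = x^T (A^*) y. Since this holds for all x, y, we must have A^* = A^T. Therefore
A^* =
[[3, -2],
 [-1, -1]].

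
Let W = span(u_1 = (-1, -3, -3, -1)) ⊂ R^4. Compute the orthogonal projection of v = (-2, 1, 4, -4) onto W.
proj_W(v) = (9/20, 27/20, 27/20, 9/20)

Set up U = [u_1 | ... | u_1] ∈ R^(4×1). The projector onto W = col(U) is P = U (U^T U)^(-1) U^T.
Compute U^T U =
  [20],
and U^T v = (-9).
Solve U^T U · c = U^T v for the coefficients: c = (-9/20). The projection is proj_W(v) = U c.
Check: (v - proj_W(v)) · u_1 = 0  (should be 0).
Result: proj_W(v) = (9/20, 27/20, 27/20, 9/20).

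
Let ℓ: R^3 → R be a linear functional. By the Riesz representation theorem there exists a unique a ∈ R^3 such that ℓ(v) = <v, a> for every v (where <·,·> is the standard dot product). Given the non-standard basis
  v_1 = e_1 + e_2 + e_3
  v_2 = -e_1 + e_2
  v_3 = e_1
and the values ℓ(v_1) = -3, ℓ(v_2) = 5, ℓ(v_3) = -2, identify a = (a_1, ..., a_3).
a = (-2, 3, -4)

Write a = (a_1, ..., a_3) in the standard basis. For each basis vector v_i, ℓ(v_i) = <v_i, a> is a linear equation in the a_j's. Collect the n equations into a matrix system V a = ℓ, where row i of V is v_i (expressed in the standard basis). Since V is invertible (lower-triangular with 1s on the diagonal, up to permutation), solve by back-substitution:
  V =
[[1, 1, 1],
 [-1, 1, 0],
 [1, 0, 0]]
  V a = (-3, 5, -2)
Solving gives a = (-2, 3, -4).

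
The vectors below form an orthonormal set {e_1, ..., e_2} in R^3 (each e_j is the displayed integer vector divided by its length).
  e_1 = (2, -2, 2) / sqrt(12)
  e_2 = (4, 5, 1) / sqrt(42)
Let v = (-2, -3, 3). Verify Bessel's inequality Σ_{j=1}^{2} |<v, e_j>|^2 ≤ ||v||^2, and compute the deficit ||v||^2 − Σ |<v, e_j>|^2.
Σ |<v, e_j>|^2 = 104/7; ||v||^2 = 22; deficit = 50/7

Write each e_j = u_j / sqrt(<u_j, u_j>) where u_j is the displayed integer vector. Then <v, e_j> = <v, u_j> / sqrt(<u_j, u_j>), so |<v, e_j>|^2 = <v, u_j>^2 / <u_j, u_j>.
Coefficients: <v, e_1> = 8/sqrt(12), <v, e_2> = -20/sqrt(42).
Square and sum: Σ |<v, e_j>|^2 = 104/7.
Compute ||v||^2 = v·v = 22.
Deficit = 22 − 104/7 = 50/7 ≥ 0, confirming Bessel's inequality. (The deficit equals ||v − Σ <v,e_j> e_j||^2, the squared distance from v to span{e_j}.)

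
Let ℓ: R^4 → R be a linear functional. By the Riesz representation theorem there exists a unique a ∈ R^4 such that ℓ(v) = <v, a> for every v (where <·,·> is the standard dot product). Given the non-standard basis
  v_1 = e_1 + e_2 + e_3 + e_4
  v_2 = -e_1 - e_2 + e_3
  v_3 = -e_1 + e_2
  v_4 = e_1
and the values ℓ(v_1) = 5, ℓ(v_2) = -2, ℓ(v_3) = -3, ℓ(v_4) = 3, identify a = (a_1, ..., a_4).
a = (3, 0, 1, 1)

Write a = (a_1, ..., a_4) in the standard basis. For each basis vector v_i, ℓ(v_i) = <v_i, a> is a linear equation in the a_j's. Collect the n equations into a matrix system V a = ℓ, where row i of V is v_i (expressed in the standard basis). Since V is invertible (lower-triangular with 1s on the diagonal, up to permutation), solve by back-substitution:
  V =
[[1, 1, 1, 1],
 [-1, -1, 1, 0],
 [-1, 1, 0, 0],
 [1, 0, 0, 0]]
  V a = (5, -2, -3, 3)
Solving gives a = (3, 0, 1, 1).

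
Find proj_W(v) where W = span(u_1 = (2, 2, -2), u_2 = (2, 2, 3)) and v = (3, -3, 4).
proj_W(v) = (0, 0, 4)

Set up U = [u_1 | ... | u_2] ∈ R^(3×2). The projector onto W = col(U) is P = U (U^T U)^(-1) U^T.
Compute U^T U =
  [12, 2]
  [2, 17],
and U^T v = (-8, 12).
Solve U^T U · c = U^T v for the coefficients: c = (-4/5, 4/5). The projection is proj_W(v) = U c.
Check: (v - proj_W(v)) · u_1 = 0  (should be 0).
Check: (v - proj_W(v)) · u_2 = 0  (should be 0).
Result: proj_W(v) = (0, 0, 4).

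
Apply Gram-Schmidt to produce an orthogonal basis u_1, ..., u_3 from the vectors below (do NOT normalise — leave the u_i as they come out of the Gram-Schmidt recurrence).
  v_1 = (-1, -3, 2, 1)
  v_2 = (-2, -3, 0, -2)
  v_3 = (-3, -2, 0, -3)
Orthogonal basis:
  u_1 = (-1, -3, 2, 1)
  u_2 = (-7/5, -6/5, -6/5, -13/5)
  u_3 = (-25/29, 20/29, 20/29, -5/29)

Apply the Gram-Schmidt recurrence
  u_1 = v_1
  u_i = v_i − Σ_{j<i} ((v_i · u_j) / (u_j · u_j)) · u_j.

Step by step this gives:
  u_1 = (-1, -3, 2, 1)
  u_2 = (-7/5, -6/5, -6/5, -13/5)
  u_3 = (-25/29, 20/29, 20/29, -5/29)

Orthogonality check:
  u_2 · u_1 = 0 (should be 0)
  u_3 · u_1 = 0 (should be 0)
  u_3 · u_2 = 0 (should be 0)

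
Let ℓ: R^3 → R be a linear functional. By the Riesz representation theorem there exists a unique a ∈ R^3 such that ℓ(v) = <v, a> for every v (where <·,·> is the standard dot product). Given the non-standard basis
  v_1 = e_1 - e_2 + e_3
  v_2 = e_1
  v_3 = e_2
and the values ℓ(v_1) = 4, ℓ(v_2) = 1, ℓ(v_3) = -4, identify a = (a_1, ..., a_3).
a = (1, -4, -1)

Write a = (a_1, ..., a_3) in the standard basis. For each basis vector v_i, ℓ(v_i) = <v_i, a> is a linear equation in the a_j's. Collect the n equations into a matrix system V a = ℓ, where row i of V is v_i (expressed in the standard basis). Since V is invertible (lower-triangular with 1s on the diagonal, up to permutation), solve by back-substitution:
  V =
[[1, -1, 1],
 [1, 0, 0],
 [0, 1, 0]]
  V a = (4, 1, -4)
Solving gives a = (1, -4, -1).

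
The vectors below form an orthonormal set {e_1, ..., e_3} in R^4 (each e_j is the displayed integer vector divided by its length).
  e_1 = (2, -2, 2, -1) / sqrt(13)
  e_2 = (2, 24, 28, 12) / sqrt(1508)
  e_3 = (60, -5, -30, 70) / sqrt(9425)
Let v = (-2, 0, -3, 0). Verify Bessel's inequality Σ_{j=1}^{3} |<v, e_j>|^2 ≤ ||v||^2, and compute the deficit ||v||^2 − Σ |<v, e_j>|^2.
Σ |<v, e_j>|^2 = 168/13; ||v||^2 = 13; deficit = 1/13

Write each e_j = u_j / sqrt(<u_j, u_j>) where u_j is the displayed integer vector. Then <v, e_j> = <v, u_j> / sqrt(<u_j, u_j>), so |<v, e_j>|^2 = <v, u_j>^2 / <u_j, u_j>.
Coefficients: <v, e_1> = -10/sqrt(13), <v, e_2> = -88/sqrt(1508), <v, e_3> = -30/sqrt(9425).
Square and sum: Σ |<v, e_j>|^2 = 168/13.
Compute ||v||^2 = v·v = 13.
Deficit = 13 − 168/13 = 1/13 ≥ 0, confirming Bessel's inequality. (The deficit equals ||v − Σ <v,e_j> e_j||^2, the squared distance from v to span{e_j}.)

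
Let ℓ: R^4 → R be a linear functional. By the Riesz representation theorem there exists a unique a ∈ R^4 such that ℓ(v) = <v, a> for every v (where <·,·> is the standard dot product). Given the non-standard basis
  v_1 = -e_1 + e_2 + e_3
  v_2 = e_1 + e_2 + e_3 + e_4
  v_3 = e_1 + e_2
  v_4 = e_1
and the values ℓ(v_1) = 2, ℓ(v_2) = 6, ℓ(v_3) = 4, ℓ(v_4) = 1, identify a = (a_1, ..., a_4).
a = (1, 3, 0, 2)

Write a = (a_1, ..., a_4) in the standard basis. For each basis vector v_i, ℓ(v_i) = <v_i, a> is a linear equation in the a_j's. Collect the n equations into a matrix system V a = ℓ, where row i of V is v_i (expressed in the standard basis). Since V is invertible (lower-triangular with 1s on the diagonal, up to permutation), solve by back-substitution:
  V =
[[-1, 1, 1, 0],
 [1, 1, 1, 1],
 [1, 1, 0, 0],
 [1, 0, 0, 0]]
  V a = (2, 6, 4, 1)
Solving gives a = (1, 3, 0, 2).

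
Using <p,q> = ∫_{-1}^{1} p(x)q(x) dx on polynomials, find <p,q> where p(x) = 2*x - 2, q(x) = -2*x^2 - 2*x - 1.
<p,q> = 4

Expand the product: p(x)·q(x) = -4*x^3 + 2*x + 2.
∫_{-1}^{1} of each monomial x^k gives [2/(k+1) if k even, 0 if k odd]. Integrating term-by-term (or equivalently evaluating the antiderivative F(x) = -x^4 + x^2 + 2*x at the endpoints):
  F(1) − F(−1) = 2 − (-2) = 4.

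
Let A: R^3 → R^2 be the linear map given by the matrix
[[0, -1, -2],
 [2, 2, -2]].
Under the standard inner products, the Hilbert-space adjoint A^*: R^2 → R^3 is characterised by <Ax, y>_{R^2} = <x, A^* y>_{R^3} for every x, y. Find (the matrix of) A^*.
A^* = A^T =
[[0, 2],
 [-1, 2],
 [-2, -2]]

For real matrices with standard dot products, the defining identity <Ax, y> = <x, A^* y> gives (Ax)^T y = x^T (A^*) y, i.e. x^T A^T y = x^T (A^*) y. Since this holds for all x, y, we must have A^* = A^T. Therefore
A^* =
[[0, 2],
 [-1, 2],
 [-2, -2]].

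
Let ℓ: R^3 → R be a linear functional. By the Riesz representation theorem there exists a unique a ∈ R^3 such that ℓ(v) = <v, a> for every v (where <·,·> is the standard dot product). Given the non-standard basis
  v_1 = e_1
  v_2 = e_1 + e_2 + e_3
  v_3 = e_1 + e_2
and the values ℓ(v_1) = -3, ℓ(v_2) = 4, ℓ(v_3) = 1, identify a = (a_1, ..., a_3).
a = (-3, 4, 3)

Write a = (a_1, ..., a_3) in the standard basis. For each basis vector v_i, ℓ(v_i) = <v_i, a> is a linear equation in the a_j's. Collect the n equations into a matrix system V a = ℓ, where row i of V is v_i (expressed in the standard basis). Since V is invertible (lower-triangular with 1s on the diagonal, up to permutation), solve by back-substitution:
  V =
[[1, 0, 0],
 [1, 1, 1],
 [1, 1, 0]]
  V a = (-3, 4, 1)
Solving gives a = (-3, 4, 3).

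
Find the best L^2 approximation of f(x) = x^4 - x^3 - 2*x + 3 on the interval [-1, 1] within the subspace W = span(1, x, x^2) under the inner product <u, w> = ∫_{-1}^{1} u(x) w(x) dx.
g(x) = 6*x^2/7 - 13*x/5 + 102/35

The best approximation g ∈ W is the orthogonal projection of f onto W. Writing g = a_0 + a_1 x + a_2 x^2, the coefficients solve the normal equations G · a = b where
  G_{ij} = <φ_i, φ_j> and b_i = <f, φ_i>, with φ_0 = 1, φ_1 = x, φ_2 = x^2.
G =
  [2, 0, 2/3]
  [0, 2/3, 0]
  [2/3, 0, 2/5],
b = (32/5, -26/15, 16/7).
Solving gives a_0 = 102/35, a_1 = -13/5, a_2 = 6/7, so
  g(x) = 6*x^2/7 - 13*x/5 + 102/35.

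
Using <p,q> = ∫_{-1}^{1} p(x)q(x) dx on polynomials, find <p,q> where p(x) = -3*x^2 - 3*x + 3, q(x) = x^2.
<p,q> = 4/5

Expand the product: p(x)·q(x) = -3*x^4 - 3*x^3 + 3*x^2.
∫_{-1}^{1} of each monomial x^k gives [2/(k+1) if k even, 0 if k odd]. Integrating term-by-term (or equivalently evaluating the antiderivative F(x) = -3*x^5/5 - 3*x^4/4 + x^3 at the endpoints):
  F(1) − F(−1) = -7/20 − (-23/20) = 4/5.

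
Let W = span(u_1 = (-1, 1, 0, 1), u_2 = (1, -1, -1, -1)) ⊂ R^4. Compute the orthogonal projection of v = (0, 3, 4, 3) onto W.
proj_W(v) = (-2, 2, 4, 2)

Set up U = [u_1 | ... | u_2] ∈ R^(4×2). The projector onto W = col(U) is P = U (U^T U)^(-1) U^T.
Compute U^T U =
  [3, -3]
  [-3, 4],
and U^T v = (6, -10).
Solve U^T U · c = U^T v for the coefficients: c = (-2, -4). The projection is proj_W(v) = U c.
Check: (v - proj_W(v)) · u_1 = 0  (should be 0).
Check: (v - proj_W(v)) · u_2 = 0  (should be 0).
Result: proj_W(v) = (-2, 2, 4, 2).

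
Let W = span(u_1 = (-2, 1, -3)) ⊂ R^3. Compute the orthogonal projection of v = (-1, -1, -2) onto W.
proj_W(v) = (-1, 1/2, -3/2)

Set up U = [u_1 | ... | u_1] ∈ R^(3×1). The projector onto W = col(U) is P = U (U^T U)^(-1) U^T.
Compute U^T U =
  [14],
and U^T v = (7).
Solve U^T U · c = U^T v for the coefficients: c = (1/2). The projection is proj_W(v) = U c.
Check: (v - proj_W(v)) · u_1 = 0  (should be 0).
Result: proj_W(v) = (-1, 1/2, -3/2).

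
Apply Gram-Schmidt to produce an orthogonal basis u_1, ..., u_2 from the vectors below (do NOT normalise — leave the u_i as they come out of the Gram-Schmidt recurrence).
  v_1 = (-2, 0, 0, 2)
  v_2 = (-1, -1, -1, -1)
Orthogonal basis:
  u_1 = (-2, 0, 0, 2)
  u_2 = (-1, -1, -1, -1)

Apply the Gram-Schmidt recurrence
  u_1 = v_1
  u_i = v_i − Σ_{j<i} ((v_i · u_j) / (u_j · u_j)) · u_j.

Step by step this gives:
  u_1 = (-2, 0, 0, 2)
  u_2 = (-1, -1, -1, -1)

Orthogonality check:
  u_2 · u_1 = 0 (should be 0)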